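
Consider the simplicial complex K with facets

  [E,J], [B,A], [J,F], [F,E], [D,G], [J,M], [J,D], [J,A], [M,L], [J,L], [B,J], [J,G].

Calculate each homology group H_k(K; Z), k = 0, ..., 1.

Take the total order A < B < D < E < F < G < J < L < M on the vertex set. Then K (dimension 1) consists of the simplices:

  0-simplices (9): A, B, D, E, F, G, J, L, M
  1-simplices (12): AB, AJ, BJ, DG, DJ, EF, EJ, FJ, GJ, JL, JM, LM

giving chain groups C_0 ≅ Z^9, C_1 ≅ Z^12.

Boundary ∂_1: C_1 → C_0 sends each edge [p,q] (with p < q) to q − p. For instance
  ∂FJ = J − F.
As a 9×12 matrix over Z this has rank 8, with invariant factors (1,1,1,1,1,1,1,1).

Reading off H_k = ker ∂_k / im ∂_{k+1}:

  H_0: rank C_0 − rank ∂_1 = 9 − 8 = 1, and the invariant factors of ∂_1 are all 1, so H_0 = Z.
  H_1: rank ker ∂_1 − rank ∂_2 = (12 − 8) − 0 = 4, and there is no ∂_2, so H_1 = Z^4.

H_0 = Z,  H_1 = Z^4.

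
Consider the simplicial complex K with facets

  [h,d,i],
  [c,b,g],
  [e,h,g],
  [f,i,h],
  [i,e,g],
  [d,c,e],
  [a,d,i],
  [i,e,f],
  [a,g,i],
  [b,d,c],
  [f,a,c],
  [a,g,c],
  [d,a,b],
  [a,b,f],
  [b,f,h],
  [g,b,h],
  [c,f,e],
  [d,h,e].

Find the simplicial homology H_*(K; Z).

H_0 = Z,  H_1 = Z × Z/2,  H_2 = 0.

We work with the vertex ordering a < b < c < d < e < f < g < h < i. The simplices of K, each written with vertices in increasing order, are:

  0-simplices (9): a, b, c, d, e, f, g, h, i
  1-simplices (27): ab, ac, ad, af, ag, ai, bc, bd, bf, bg, bh, cd, ce, cf, cg, de, dh, di, ef, eg, eh, ei, fh, fi, gh, gi, hi
  2-simplices (18): abd, abf, acf, acg, adi, agi, bcd, bcg, bfh, bgh, cde, cef, deh, dhi, efi, egh, egi, fhi

Hence C_0 ≅ Z^9, C_1 ≅ Z^27, C_2 ≅ Z^18.

∂_1: C_1 → C_0 maps an edge to its endpoints' difference, ∂[p,q] = q − p.
As a 9×27 matrix over Z this has rank 8, with invariant factors (1,1,1,1,1,1,1,1).

∂_2: C_2 → C_1 acts by ∂[p,q,r] = [q,r] − [p,r] + [p,q]. For instance
  ∂fhi = hi − fi + fh,
  ∂bfh = fh − bh + bf.
This gives a 27×18 integer matrix of rank 18; reducing to Smith normal form yields diagonal entries (1,1,1,1,1,1,1,1,1,1,1,1,1,1,1,1,1,2).

Computing H_k = (kernel of ∂_k) / (image of ∂_{k+1}):

  H_0: rank C_0 − rank ∂_1 = 9 − 8 = 1, and the invariant factors of ∂_1 are all 1, so H_0 ≅ Z.
  H_1: rank ker ∂_1 − rank ∂_2 = (27 − 8) − 18 = 1, and ∂_2 has invariant factor 2 > 1, so H_1 ≅ Z × Z/2.
  H_2: rank ker ∂_2 − rank ∂_3 = (18 − 18) − 0 = 0, and there is no ∂_3, so H_2 ≅ 0.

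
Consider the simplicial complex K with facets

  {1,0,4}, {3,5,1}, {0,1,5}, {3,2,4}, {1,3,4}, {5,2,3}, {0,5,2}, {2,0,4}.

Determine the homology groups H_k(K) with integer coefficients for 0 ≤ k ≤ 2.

Take the total order 0 < 1 < 2 < 3 < 4 < 5 on the vertex set. Then K (dimension 2) consists of the simplices:

  0-simplices (6): [0], [1], [2], [3], [4], [5]
  1-simplices (12): [0,1], [0,2], [0,4], [0,5], [1,3], [1,4], [1,5], [2,3], [2,4], [2,5], [3,4], [3,5]
  2-simplices (8): [0,1,4], [0,1,5], [0,2,4], [0,2,5], [1,3,4], [1,3,5], [2,3,4], [2,3,5]

Hence C_0 ≅ Z^6, C_1 ≅ Z^12, C_2 ≅ Z^8.

The boundary map ∂_1: C_1 → C_0 maps an edge to its endpoints' difference, ∂[p,q] = q − p.
The 6×12 boundary matrix has rank 5 and Smith normal form diag(1,1,1,1,1).

Boundary ∂_2: C_2 → C_1 maps a triangle to the signed sum of its edges. For instance
  ∂[1,3,4] = [3,4] − [1,4] + [1,3],
  ∂[2,3,5] = [3,5] − [2,5] + [2,3].
The 12×8 boundary matrix has rank 7 and Smith normal form diag(1,1,1,1,1,1,1).

Computing H_k = (kernel of ∂_k) / (image of ∂_{k+1}):

  H_0: rank C_0 − rank ∂_1 = 6 − 5 = 1, and the invariant factors of ∂_1 are all 1, so H_0 ≅ Z.
  H_1: rank ker ∂_1 − rank ∂_2 = (12 − 5) − 7 = 0, and the invariant factors of ∂_2 are all 1, so H_1 ≅ 0.
  H_2: rank ker ∂_2 − rank ∂_3 = (8 − 7) − 0 = 1, and there is no ∂_3, so H_2 ≅ Z.

H_0 = Z,  H_1 = 0,  H_2 = Z.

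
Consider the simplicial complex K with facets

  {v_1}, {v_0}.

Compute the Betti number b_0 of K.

b_0 = 2.

Fix the vertex order v_0 < v_1 and write every simplex with vertices in increasing order. Then dim K = 0 and the simplices of K are:

  0-simplices (2): [v_0], [v_1]

so the chain groups are C_0 ≅ Z^2.

From H_k ≅ ker(∂_k) / im(∂_{k+1}) we obtain:

  H_0: rank C_0 − rank ∂_1 = 2 − 0 = 2, and there is no ∂_1, so H_0 = Z^2.

(K is a triangulation of a set of 2 points.)

Hence the Betti numbers are b_0 = 2.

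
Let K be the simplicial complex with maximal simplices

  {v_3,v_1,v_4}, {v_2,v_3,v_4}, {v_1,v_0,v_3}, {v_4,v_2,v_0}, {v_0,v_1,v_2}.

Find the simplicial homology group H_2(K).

Take the total order v_0 < v_1 < v_2 < v_3 < v_4 on the vertex set. Then K (dimension 2) consists of the simplices:

  0-simplices (5): [v_0], [v_1], [v_2], [v_3], [v_4]
  1-simplices (10): [v_0,v_1], [v_0,v_2], [v_0,v_3], [v_0,v_4], [v_1,v_2], [v_1,v_3], [v_1,v_4], [v_2,v_3], [v_2,v_4], [v_3,v_4]
  2-simplices (5): [v_0,v_1,v_2], [v_0,v_1,v_3], [v_0,v_2,v_4], [v_1,v_3,v_4], [v_2,v_3,v_4]

Hence C_0 ≅ Z^5, C_1 ≅ Z^10, C_2 ≅ Z^5.

The boundary map ∂_1: C_1 → C_0 is given by ∂[p,q] = [q] − [p]. For instance
  ∂[v_2,v_4] = [v_4] − [v_2].
The resulting 5×10 matrix has rank 4, and its Smith normal form has invariant factors (1,1,1,1).

The boundary map ∂_2: C_2 → C_1 sends each 2-simplex [p,q,r] to [q,r] − [p,r] + [p,q]. For instance
  ∂[v_1,v_3,v_4] = [v_3,v_4] − [v_1,v_4] + [v_1,v_3],
  ∂[v_0,v_2,v_4] = [v_2,v_4] − [v_0,v_4] + [v_0,v_2].
As a 10×5 matrix over Z this has rank 5, with invariant factors (1,1,1,1,1).

Computing H_k = (kernel of ∂_k) / (image of ∂_{k+1}):

  H_2: rank ker ∂_2 − rank ∂_3 = (5 − 5) − 0 = 0, and there is no ∂_3, so H_2 = 0.

(K is a triangulation of the Möbius band.)

H_2 = 0.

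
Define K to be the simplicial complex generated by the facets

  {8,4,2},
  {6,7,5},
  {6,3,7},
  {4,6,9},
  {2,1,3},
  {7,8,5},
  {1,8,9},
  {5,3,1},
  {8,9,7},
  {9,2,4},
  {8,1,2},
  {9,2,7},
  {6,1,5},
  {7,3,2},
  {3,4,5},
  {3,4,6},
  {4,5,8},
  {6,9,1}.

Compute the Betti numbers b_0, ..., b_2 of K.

Order the vertices as 1 < 2 < 3 < 4 < 5 < 6 < 7 < 8 < 9. Listing each simplex with vertices in this order, K has dimension 2 with simplices:

  0-simplices (9): [1], [2], [3], [4], [5], [6], [7], [8], [9]
  1-simplices (27): (27 of them)
  2-simplices (18): [1,2,3], [1,2,8], [1,3,5], [1,5,6], [1,6,9], [1,8,9], [2,3,7], [2,4,8], [2,4,9], [2,7,9], [3,4,5], [3,4,6], [3,6,7], [4,5,8], [4,6,9], [5,6,7], [5,7,8], [7,8,9]

giving chain groups C_0 ≅ Z^9, C_1 ≅ Z^27, C_2 ≅ Z^18.

The boundary map ∂_1: C_1 → C_0 sends each edge [p,q] (with p < q) to q − p. For instance
  ∂[6,9] = [9] − [6].
As a 9×27 matrix over Z this has rank 8, with invariant factors (1,1,1,1,1,1,1,1).

The boundary map ∂_2: C_2 → C_1 maps a triangle to the signed sum of its edges. For instance
  ∂[7,8,9] = [8,9] − [7,9] + [7,8],
  ∂[1,8,9] = [8,9] − [1,9] + [1,8].
As a 27×18 matrix over Z this has rank 18, with invariant factors (1,1,1,1,1,1,1,1,1,1,1,1,1,1,1,1,1,2).

Reading off H_k = ker ∂_k / im ∂_{k+1}:

  H_0: rank C_0 − rank ∂_1 = 9 − 8 = 1, and the invariant factors of ∂_1 are all 1, so H_0 = Z.
  H_1: rank ker ∂_1 − rank ∂_2 = (27 − 8) − 18 = 1, and ∂_2 has invariant factor 2 > 1, so H_1 = Z ⊕ Z/2Z.
  H_2: rank ker ∂_2 − rank ∂_3 = (18 − 18) − 0 = 0, and there is no ∂_3, so H_2 = 0.

As a check, the Euler characteristic is 9 − 27 + 18 = 0, which agrees with 1 − 1 + 0 = 0.
(K is a triangulation of the Klein bottle.)

Hence the Betti numbers are b_0 = 1, b_1 = 1, b_2 = 0.

b_0 = 1, b_1 = 1, b_2 = 0.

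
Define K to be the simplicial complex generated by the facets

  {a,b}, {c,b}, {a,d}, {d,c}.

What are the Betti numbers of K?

Take the total order a < b < c < d on the vertex set. Then K (dimension 1) consists of the simplices:

  0-simplices (4): a, b, c, d
  1-simplices (4): ab, ad, bc, cd

so the chain groups are C_0 ≅ Z^4, C_1 ≅ Z^4.

∂_1: C_1 → C_0 is given by ∂[p,q] = [q] − [p]. For instance
  ∂ad = d − a.
The 4×4 boundary matrix has rank 3 and Smith normal form diag(1,1,1).

From H_k ≅ ker(∂_k) / im(∂_{k+1}) we obtain:

  H_0: rank C_0 − rank ∂_1 = 4 − 3 = 1, and the invariant factors of ∂_1 are all 1, so H_0 ≅ Z.
  H_1: rank ker ∂_1 − rank ∂_2 = (4 − 3) − 0 = 1, and there is no ∂_2, so H_1 ≅ Z.

Hence the Betti numbers are b_0 = 1, b_1 = 1.

b_0 = 1, b_1 = 1.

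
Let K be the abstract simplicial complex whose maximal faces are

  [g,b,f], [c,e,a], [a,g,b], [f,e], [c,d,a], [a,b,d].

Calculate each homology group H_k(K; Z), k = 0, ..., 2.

H_0 ≅ Z,  H_1 ≅ Z,  H_2 = 0.

We work with the vertex ordering a < b < c < d < e < f < g. The simplices of K, each written with vertices in increasing order, are:

  0-simplices (7): a, b, c, d, e, f, g
  1-simplices (12): ab, ac, ad, ae, ag, bd, bf, bg, cd, ce, ef, fg
  2-simplices (5): abd, abg, acd, ace, bfg

so the chain groups are C_0 ≅ Z^7, C_1 ≅ Z^12, C_2 ≅ Z^5.

The boundary map ∂_1: C_1 → C_0 maps an edge to its endpoints' difference, ∂[p,q] = q − p. For instance
  ∂ac = c − a.
The 7×12 boundary matrix has rank 6 and Smith normal form diag(1,1,1,1,1,1).

∂_2: C_2 → C_1 sends each 2-simplex [p,q,r] to [q,r] − [p,r] + [p,q]. For instance
  ∂abg = bg − ag + ab,
  ∂abd = bd − ad + ab.
The resulting 12×5 matrix has rank 5, and its Smith normal form has invariant factors (1,1,1,1,1).

Computing H_k = (kernel of ∂_k) / (image of ∂_{k+1}):

  H_0: rank C_0 − rank ∂_1 = 7 − 6 = 1, and the invariant factors of ∂_1 are all 1, so H_0 = Z.
  H_1: rank ker ∂_1 − rank ∂_2 = (12 − 6) − 5 = 1, and the invariant factors of ∂_2 are all 1, so H_1 = Z.
  H_2: rank ker ∂_2 − rank ∂_3 = (5 − 5) − 0 = 0, and there is no ∂_3, so H_2 = 0.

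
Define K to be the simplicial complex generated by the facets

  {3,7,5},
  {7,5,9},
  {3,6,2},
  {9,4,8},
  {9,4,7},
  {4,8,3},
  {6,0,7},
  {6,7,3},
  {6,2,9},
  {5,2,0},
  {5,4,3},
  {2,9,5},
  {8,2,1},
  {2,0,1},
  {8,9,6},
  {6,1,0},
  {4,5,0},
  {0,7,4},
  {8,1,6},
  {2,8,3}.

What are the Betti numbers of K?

Fix the vertex order 0 < 1 < 2 < 3 < 4 < 5 < 6 < 7 < 8 < 9 and write every simplex with vertices in increasing order. Then dim K = 2 and the simplices of K are:

  0-simplices (10): [0], [1], [2], [3], [4], [5], [6], [7], [8], [9]
  1-simplices (30): (30 of them)
  2-simplices (20): (20 of them)

Hence C_0 ≅ Z^10, C_1 ≅ Z^30, C_2 ≅ Z^20.

The boundary map ∂_1: C_1 → C_0 sends each edge [p,q] (with p < q) to q − p. For instance
  ∂[6,8] = [8] − [6].
The 10×30 boundary matrix has rank 9 and Smith normal form diag(1,1,1,1,1,1,1,1,1).

∂_2: C_2 → C_1 acts by ∂[p,q,r] = [q,r] − [p,r] + [p,q]. For instance
  ∂[3,5,7] = [5,7] − [3,7] + [3,5],
  ∂[3,4,5] = [4,5] − [3,5] + [3,4].
As a 30×20 matrix over Z this has rank 20, with invariant factors (1,1,1,1,1,1,1,1,1,1,1,1,1,1,1,1,1,1,1,2).

Reading off H_k = ker ∂_k / im ∂_{k+1}:

  H_0: rank C_0 − rank ∂_1 = 10 − 9 = 1, and the invariant factors of ∂_1 are all 1, so H_0 ≅ Z.
  H_1: rank ker ∂_1 − rank ∂_2 = (30 − 9) − 20 = 1, and ∂_2 has invariant factor 2 > 1, so H_1 ≅ Z ⊕ Z/2.
  H_2: rank ker ∂_2 − rank ∂_3 = (20 − 20) − 0 = 0, and there is no ∂_3, so H_2 ≅ 0.

Hence the Betti numbers are b_0 = 1, b_1 = 1, b_2 = 0.

b_0 = 1, b_1 = 1, b_2 = 0.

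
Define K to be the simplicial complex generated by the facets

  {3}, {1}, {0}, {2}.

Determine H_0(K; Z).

H_0 ≅ Z^4.

We work with the vertex ordering 0 < 1 < 2 < 3. The simplices of K, each written with vertices in increasing order, are:

  0-simplices (4): [0], [1], [2], [3]

giving chain groups C_0 ≅ Z^4.

Now H_k = ker ∂_k / im ∂_{k+1}, so:

  H_0: rank C_0 − rank ∂_1 = 4 − 0 = 4, and there is no ∂_1, so H_0 ≅ Z^4.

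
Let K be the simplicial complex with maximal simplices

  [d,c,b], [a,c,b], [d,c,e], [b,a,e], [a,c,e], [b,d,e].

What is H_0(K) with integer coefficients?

We work with the vertex ordering a < b < c < d < e. The simplices of K, each written with vertices in increasing order, are:

  0-simplices (5): a, b, c, d, e
  1-simplices (9): ab, ac, ae, bc, bd, be, cd, ce, de
  2-simplices (6): abc, abe, ace, bcd, bde, cde

so the chain groups are C_0 ≅ Z^5, C_1 ≅ Z^9, C_2 ≅ Z^6.

The boundary map ∂_1: C_1 → C_0 is given by ∂[p,q] = [q] − [p]. For instance
  ∂bc = c − b.
The resulting 5×9 matrix has rank 4, and its Smith normal form has invariant factors (1,1,1,1).

∂_2: C_2 → C_1 sends each 2-simplex [p,q,r] to [q,r] − [p,r] + [p,q]. For instance
  ∂bde = de − be + bd,
  ∂abc = bc − ac + ab.
This gives a 9×6 integer matrix of rank 5; reducing to Smith normal form yields diagonal entries (1,1,1,1,1).

Reading off H_k = ker ∂_k / im ∂_{k+1}:

  H_0: rank C_0 − rank ∂_1 = 5 − 4 = 1, and the invariant factors of ∂_1 are all 1, so H_0 = Z.

H_0 = Z.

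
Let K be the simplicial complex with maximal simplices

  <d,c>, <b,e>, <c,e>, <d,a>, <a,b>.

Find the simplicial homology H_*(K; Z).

Fix the vertex order a < b < c < d < e and write every simplex with vertices in increasing order. Then dim K = 1 and the simplices of K are:

  0-simplices (5): a, b, c, d, e
  1-simplices (5): ab, ad, be, cd, ce

Hence C_0 ≅ Z^5, C_1 ≅ Z^5.

Boundary ∂_1: C_1 → C_0 maps an edge to its endpoints' difference, ∂[p,q] = q − p. For instance
  ∂ab = b − a.
The 5×5 boundary matrix has rank 4 and Smith normal form diag(1,1,1,1).

Now H_k = ker ∂_k / im ∂_{k+1}, so:

  H_0: rank C_0 − rank ∂_1 = 5 − 4 = 1, and the invariant factors of ∂_1 are all 1, so H_0 = Z.
  H_1: rank ker ∂_1 − rank ∂_2 = (5 − 4) − 0 = 1, and there is no ∂_2, so H_1 = Z.

As a check, the Euler characteristic is 5 − 5 = 0, which agrees with 1 − 1 = 0.
(K is a triangulation of the circle S^1.)

H_0 ≅ Z,  H_1 ≅ Z.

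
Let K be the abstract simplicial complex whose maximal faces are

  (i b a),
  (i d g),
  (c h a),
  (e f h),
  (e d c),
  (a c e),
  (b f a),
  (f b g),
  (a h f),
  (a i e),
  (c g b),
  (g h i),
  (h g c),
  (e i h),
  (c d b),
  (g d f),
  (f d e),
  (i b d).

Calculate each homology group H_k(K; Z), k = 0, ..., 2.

K has 9 vertices, 27 edges, 18 triangles.
rank ∂_0 = 0, rank ∂_1 = 8 ⇒ b_0 = 9 − 0 − 8 = 1; all invariant factors of ∂_1 are 1 so no torsion. So H_0 ≅ Z.
rank ∂_1 = 8, rank ∂_2 = 18 ⇒ b_1 = 27 − 8 − 18 = 1; ∂_2 has invariant factor(s) [2] giving torsion. So H_1 ≅ Z ⊕ Z/2Z.
rank ∂_2 = 18, rank ∂_3 = 0 ⇒ b_2 = 18 − 18 − 0 = 0. So H_2 ≅ 0.

H_0 ≅ Z,  H_1 ≅ Z ⊕ Z/2Z,  H_2 = 0.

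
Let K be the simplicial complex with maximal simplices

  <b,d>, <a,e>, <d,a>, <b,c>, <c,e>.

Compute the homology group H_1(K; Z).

H_1 ≅ Z.

Fix the vertex order a < b < c < d < e and write every simplex with vertices in increasing order. Then dim K = 1 and the simplices of K are:

  0-simplices (5): a, b, c, d, e
  1-simplices (5): ad, ae, bc, bd, ce

so the chain groups are C_0 ≅ Z^5, C_1 ≅ Z^5.

∂_1: C_1 → C_0 is given by ∂[p,q] = [q] − [p].
As a 5×5 matrix over Z this has rank 4, with invariant factors (1,1,1,1).

Reading off H_k = ker ∂_k / im ∂_{k+1}:

  H_1: rank ker ∂_1 − rank ∂_2 = (5 − 4) − 0 = 1, and there is no ∂_2, so H_1 = Z.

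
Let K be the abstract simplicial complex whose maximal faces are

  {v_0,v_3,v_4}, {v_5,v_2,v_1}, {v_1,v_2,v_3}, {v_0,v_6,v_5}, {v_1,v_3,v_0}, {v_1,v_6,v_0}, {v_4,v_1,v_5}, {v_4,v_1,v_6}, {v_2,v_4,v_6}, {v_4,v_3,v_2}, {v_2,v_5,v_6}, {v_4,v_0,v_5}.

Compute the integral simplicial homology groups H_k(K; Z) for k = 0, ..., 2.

Fix the vertex order v_0 < v_1 < v_2 < v_3 < v_4 < v_5 < v_6 and write every simplex with vertices in increasing order. Then dim K = 2 and the simplices of K are:

  0-simplices (7): [v_0], [v_1], [v_2], [v_3], [v_4], [v_5], [v_6]
  1-simplices (18): (18 of them)
  2-simplices (12): (12 of them)

giving chain groups C_0 ≅ Z^7, C_1 ≅ Z^18, C_2 ≅ Z^12.

Boundary ∂_1: C_1 → C_0 sends each edge [p,q] (with p < q) to q − p. For instance
  ∂[v_0,v_1] = [v_1] − [v_0].
The resulting 7×18 matrix has rank 6, and its Smith normal form has invariant factors (1,1,1,1,1,1).

The boundary map ∂_2: C_2 → C_1 maps a triangle to the signed sum of its edges. For instance
  ∂[v_2,v_5,v_6] = [v_5,v_6] − [v_2,v_6] + [v_2,v_5],
  ∂[v_2,v_3,v_4] = [v_3,v_4] − [v_2,v_4] + [v_2,v_3].
The resulting 18×12 matrix has rank 12, and its Smith normal form has invariant factors (1,1,1,1,1,1,1,1,1,1,1,2).

Reading off H_k = ker ∂_k / im ∂_{k+1}:

  H_0: rank C_0 − rank ∂_1 = 7 − 6 = 1, and the invariant factors of ∂_1 are all 1, so H_0 = Z.
  H_1: rank ker ∂_1 − rank ∂_2 = (18 − 6) − 12 = 0, and ∂_2 has invariant factor 2 > 1, so H_1 = Z/2Z.
  H_2: rank ker ∂_2 − rank ∂_3 = (12 − 12) − 0 = 0, and there is no ∂_3, so H_2 = 0.

(K is a triangulation of the real projective plane RP^2.)

H_0 = Z,  H_1 = Z/2Z,  H_2 = 0.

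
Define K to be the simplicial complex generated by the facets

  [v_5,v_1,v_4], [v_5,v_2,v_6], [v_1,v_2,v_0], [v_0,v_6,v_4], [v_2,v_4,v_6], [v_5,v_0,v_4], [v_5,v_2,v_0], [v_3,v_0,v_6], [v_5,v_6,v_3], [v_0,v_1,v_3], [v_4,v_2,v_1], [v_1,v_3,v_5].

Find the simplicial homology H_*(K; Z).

Take the total order v_0 < v_1 < v_2 < v_3 < v_4 < v_5 < v_6 on the vertex set. Then K (dimension 2) consists of the simplices:

  0-simplices (7): [v_0], [v_1], [v_2], [v_3], [v_4], [v_5], [v_6]
  1-simplices (18): (18 of them)
  2-simplices (12): (12 of them)

giving chain groups C_0 ≅ Z^7, C_1 ≅ Z^18, C_2 ≅ Z^12.

The boundary map ∂_1: C_1 → C_0 maps an edge to its endpoints' difference, ∂[p,q] = q − p. For instance
  ∂[v_2,v_5] = [v_5] − [v_2].
This gives a 7×18 integer matrix of rank 6; reducing to Smith normal form yields diagonal entries (1,1,1,1,1,1).

Boundary ∂_2: C_2 → C_1 sends each 2-simplex [p,q,r] to [q,r] − [p,r] + [p,q]. For instance
  ∂[v_1,v_2,v_4] = [v_2,v_4] − [v_1,v_4] + [v_1,v_2],
  ∂[v_0,v_4,v_5] = [v_4,v_5] − [v_0,v_5] + [v_0,v_4].
The resulting 18×12 matrix has rank 12, and its Smith normal form has invariant factors (1,1,1,1,1,1,1,1,1,1,1,2).

Reading off H_k = ker ∂_k / im ∂_{k+1}:

  H_0: rank C_0 − rank ∂_1 = 7 − 6 = 1, and the invariant factors of ∂_1 are all 1, so H_0 ≅ Z.
  H_1: rank ker ∂_1 − rank ∂_2 = (18 − 6) − 12 = 0, and ∂_2 has invariant factor 2 > 1, so H_1 ≅ Z/2.
  H_2: rank ker ∂_2 − rank ∂_3 = (12 − 12) − 0 = 0, and there is no ∂_3, so H_2 ≅ 0.

As a check, the Euler characteristic is 7 − 18 + 12 = 1, which agrees with 1 − 0 + 0 = 1.
(K is a triangulation of the real projective plane RP^2.)

H_0 ≅ Z,  H_1 ≅ Z/2,  H_2 = 0.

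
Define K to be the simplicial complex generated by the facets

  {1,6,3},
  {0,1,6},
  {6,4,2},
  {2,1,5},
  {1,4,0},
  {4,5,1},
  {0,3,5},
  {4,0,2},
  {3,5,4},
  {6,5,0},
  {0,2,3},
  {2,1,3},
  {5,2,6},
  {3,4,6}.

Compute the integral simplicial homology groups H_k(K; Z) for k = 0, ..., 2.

Take the total order 0 < 1 < 2 < 3 < 4 < 5 < 6 on the vertex set. Then K (dimension 2) consists of the simplices:

  0-simplices (7): [0], [1], [2], [3], [4], [5], [6]
  1-simplices (21): [0,1], [0,2], [0,3], [0,4], [0,5], [0,6], [1,2], [1,3], [1,4], [1,5], [1,6], [2,3], [2,4], [2,5], [2,6], [3,4], [3,5], [3,6], [4,5], [4,6], [5,6]
  2-simplices (14): [0,1,4], [0,1,6], [0,2,3], [0,2,4], [0,3,5], [0,5,6], [1,2,3], [1,2,5], [1,3,6], [1,4,5], [2,4,6], [2,5,6], [3,4,5], [3,4,6]

so the chain groups are C_0 ≅ Z^7, C_1 ≅ Z^21, C_2 ≅ Z^14.

The boundary map ∂_1: C_1 → C_0 is given by ∂[p,q] = [q] − [p]. For instance
  ∂[1,4] = [4] − [1].
The 7×21 boundary matrix has rank 6 and Smith normal form diag(1,1,1,1,1,1).

The boundary map ∂_2: C_2 → C_1 maps a triangle to the signed sum of its edges. For instance
  ∂[1,2,5] = [2,5] − [1,5] + [1,2],
  ∂[0,2,3] = [2,3] − [0,3] + [0,2].
This gives a 21×14 integer matrix of rank 13; reducing to Smith normal form yields diagonal entries (1,1,1,1,1,1,1,1,1,1,1,1,1).

Reading off H_k = ker ∂_k / im ∂_{k+1}:

  H_0: rank C_0 − rank ∂_1 = 7 − 6 = 1, and the invariant factors of ∂_1 are all 1, so H_0 ≅ Z.
  H_1: rank ker ∂_1 − rank ∂_2 = (21 − 6) − 13 = 2, and the invariant factors of ∂_2 are all 1, so H_1 ≅ Z^2.
  H_2: rank ker ∂_2 − rank ∂_3 = (14 − 13) − 0 = 1, and there is no ∂_3, so H_2 ≅ Z.

H_0 = Z,  H_1 = Z^2,  H_2 = Z.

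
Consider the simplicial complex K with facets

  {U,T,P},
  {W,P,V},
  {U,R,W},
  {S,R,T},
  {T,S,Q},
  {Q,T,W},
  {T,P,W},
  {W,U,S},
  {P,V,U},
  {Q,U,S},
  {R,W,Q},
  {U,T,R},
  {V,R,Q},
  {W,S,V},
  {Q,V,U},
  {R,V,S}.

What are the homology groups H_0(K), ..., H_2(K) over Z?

We work with the vertex ordering P < Q < R < S < T < U < V < W. The simplices of K, each written with vertices in increasing order, are:

  0-simplices (8): P, Q, R, S, T, U, V, W
  1-simplices (24): PT, PU, PV, PW, QR, QS, QT, QU, QV, QW, RS, RT, RU, RV, RW, ST, SU, SV, SW, TU, TW, UV, UW, VW
  2-simplices (16): PTU, PTW, PUV, PVW, QRV, QRW, QST, QSU, QTW, QUV, RST, RSV, RTU, RUW, SUW, SVW

Hence C_0 ≅ Z^8, C_1 ≅ Z^24, C_2 ≅ Z^16.

The boundary map ∂_1: C_1 → C_0 sends each edge [p,q] (with p < q) to q − p.
The resulting 8×24 matrix has rank 7, and its Smith normal form has invariant factors (1,1,1,1,1,1,1).

Boundary ∂_2: C_2 → C_1 sends each 2-simplex [p,q,r] to [q,r] − [p,r] + [p,q]. For instance
  ∂QSU = SU − QU + QS,
  ∂RUW = UW − RW + RU.
As a 24×16 matrix over Z this has rank 15, with invariant factors (1,1,1,1,1,1,1,1,1,1,1,1,1,1,1).

Reading off H_k = ker ∂_k / im ∂_{k+1}:

  H_0: rank C_0 − rank ∂_1 = 8 − 7 = 1, and the invariant factors of ∂_1 are all 1, so H_0 ≅ Z.
  H_1: rank ker ∂_1 − rank ∂_2 = (24 − 7) − 15 = 2, and the invariant factors of ∂_2 are all 1, so H_1 ≅ Z^2.
  H_2: rank ker ∂_2 − rank ∂_3 = (16 − 15) − 0 = 1, and there is no ∂_3, so H_2 ≅ Z.

As a check, the Euler characteristic is 8 − 24 + 16 = 0, which agrees with 1 − 2 + 1 = 0.

H_0 ≅ Z,  H_1 ≅ Z^2,  H_2 ≅ Z.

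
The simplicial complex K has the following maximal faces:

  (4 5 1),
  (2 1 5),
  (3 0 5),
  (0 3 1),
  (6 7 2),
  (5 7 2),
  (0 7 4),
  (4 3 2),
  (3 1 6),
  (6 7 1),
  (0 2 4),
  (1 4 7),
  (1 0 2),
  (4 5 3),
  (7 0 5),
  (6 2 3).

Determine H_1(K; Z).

H_1 = Z^2.

We work with the vertex ordering 0 < 1 < 2 < 3 < 4 < 5 < 6 < 7. The simplices of K, each written with vertices in increasing order, are:

  0-simplices (8): [0], [1], [2], [3], [4], [5], [6], [7]
  1-simplices (24): (24 of them)
  2-simplices (16): [0,1,2], [0,1,3], [0,2,4], [0,3,5], [0,4,7], [0,5,7], [1,2,5], [1,3,6], [1,4,5], [1,4,7], [1,6,7], [2,3,4], [2,3,6], [2,5,7], [2,6,7], [3,4,5]

so the chain groups are C_0 ≅ Z^8, C_1 ≅ Z^24, C_2 ≅ Z^16.

Boundary ∂_1: C_1 → C_0 maps an edge to its endpoints' difference, ∂[p,q] = q − p.
This gives a 8×24 integer matrix of rank 7; reducing to Smith normal form yields diagonal entries (1,1,1,1,1,1,1).

∂_2: C_2 → C_1 maps a triangle to the signed sum of its edges. For instance
  ∂[2,6,7] = [6,7] − [2,7] + [2,6],
  ∂[0,1,3] = [1,3] − [0,3] + [0,1].
As a 24×16 matrix over Z this has rank 15, with invariant factors (1,1,1,1,1,1,1,1,1,1,1,1,1,1,1).

From H_k ≅ ker(∂_k) / im(∂_{k+1}) we obtain:

  H_1: rank ker ∂_1 − rank ∂_2 = (24 − 7) − 15 = 2, and the invariant factors of ∂_2 are all 1, so H_1 ≅ Z^2.

(K is a triangulation of the torus T^2.)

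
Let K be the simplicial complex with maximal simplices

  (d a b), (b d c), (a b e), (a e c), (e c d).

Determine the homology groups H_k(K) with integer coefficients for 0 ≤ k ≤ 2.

Order the vertices as a < b < c < d < e. Listing each simplex with vertices in this order, K has dimension 2 with simplices:

  0-simplices (5): a, b, c, d, e
  1-simplices (10): ab, ac, ad, ae, bc, bd, be, cd, ce, de
  2-simplices (5): abd, abe, ace, bcd, cde

Hence C_0 ≅ Z^5, C_1 ≅ Z^10, C_2 ≅ Z^5.

The boundary map ∂_1: C_1 → C_0 sends each edge [p,q] (with p < q) to q − p. For instance
  ∂bd = d − b.
As a 5×10 matrix over Z this has rank 4, with invariant factors (1,1,1,1).

The boundary map ∂_2: C_2 → C_1 acts by ∂[p,q,r] = [q,r] − [p,r] + [p,q]. For instance
  ∂bcd = cd − bd + bc,
  ∂ace = ce − ae + ac.
As a 10×5 matrix over Z this has rank 5, with invariant factors (1,1,1,1,1).

Computing H_k = (kernel of ∂_k) / (image of ∂_{k+1}):

  H_0: rank C_0 − rank ∂_1 = 5 − 4 = 1, and the invariant factors of ∂_1 are all 1, so H_0 ≅ Z.
  H_1: rank ker ∂_1 − rank ∂_2 = (10 − 4) − 5 = 1, and the invariant factors of ∂_2 are all 1, so H_1 ≅ Z.
  H_2: rank ker ∂_2 − rank ∂_3 = (5 − 5) − 0 = 0, and there is no ∂_3, so H_2 ≅ 0.

H_0 ≅ Z,  H_1 ≅ Z,  H_2 = 0.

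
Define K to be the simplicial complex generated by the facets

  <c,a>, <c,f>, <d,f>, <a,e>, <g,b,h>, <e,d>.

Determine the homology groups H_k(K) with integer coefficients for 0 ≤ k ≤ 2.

Order the vertices as a < b < c < d < e < f < g < h. Listing each simplex with vertices in this order, K has dimension 2 with simplices:

  0-simplices (8): a, b, c, d, e, f, g, h
  1-simplices (8): ac, ae, bg, bh, cf, de, df, gh
  2-simplices (1): bgh

so the chain groups are C_0 ≅ Z^8, C_1 ≅ Z^8, C_2 ≅ Z^1.

Boundary ∂_1: C_1 → C_0 maps an edge to its endpoints' difference, ∂[p,q] = q − p.
The 8×8 boundary matrix has rank 6 and Smith normal form diag(1,1,1,1,1,1).

The boundary map ∂_2: C_2 → C_1 acts by ∂[p,q,r] = [q,r] − [p,r] + [p,q]. For instance
  ∂bgh = gh − bh + bg.
The 8×1 boundary matrix has rank 1 and Smith normal form diag(1).

Reading off H_k = ker ∂_k / im ∂_{k+1}:

  H_0: rank C_0 − rank ∂_1 = 8 − 6 = 2, and the invariant factors of ∂_1 are all 1, so H_0 ≅ Z^2.
  H_1: rank ker ∂_1 − rank ∂_2 = (8 − 6) − 1 = 1, and the invariant factors of ∂_2 are all 1, so H_1 ≅ Z.
  H_2: rank ker ∂_2 − rank ∂_3 = (1 − 1) − 0 = 0, and there is no ∂_3, so H_2 ≅ 0.

(K is a triangulation of the disjoint union of the 2-simplex and the circle S^1.)

H_0 ≅ Z^2,  H_1 ≅ Z,  H_2 = 0.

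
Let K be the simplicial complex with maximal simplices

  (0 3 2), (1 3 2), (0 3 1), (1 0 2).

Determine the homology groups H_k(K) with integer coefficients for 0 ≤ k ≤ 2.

H_0 = Z,  H_1 = 0,  H_2 = Z.

Take the total order 0 < 1 < 2 < 3 on the vertex set. Then K (dimension 2) consists of the simplices:

  0-simplices (4): [0], [1], [2], [3]
  1-simplices (6): [0,1], [0,2], [0,3], [1,2], [1,3], [2,3]
  2-simplices (4): [0,1,2], [0,1,3], [0,2,3], [1,2,3]

giving chain groups C_0 ≅ Z^4, C_1 ≅ Z^6, C_2 ≅ Z^4.

The boundary map ∂_1: C_1 → C_0 maps an edge to its endpoints' difference, ∂[p,q] = q − p.
The 4×6 boundary matrix has rank 3 and Smith normal form diag(1,1,1).

∂_2: C_2 → C_1 sends each 2-simplex [p,q,r] to [q,r] − [p,r] + [p,q]. For instance
  ∂[0,1,2] = [1,2] − [0,2] + [0,1],
  ∂[1,2,3] = [2,3] − [1,3] + [1,2].
As a 6×4 matrix over Z this has rank 3, with invariant factors (1,1,1).

From H_k ≅ ker(∂_k) / im(∂_{k+1}) we obtain:

  H_0: rank C_0 − rank ∂_1 = 4 − 3 = 1, and the invariant factors of ∂_1 are all 1, so H_0 ≅ Z.
  H_1: rank ker ∂_1 − rank ∂_2 = (6 − 3) − 3 = 0, and the invariant factors of ∂_2 are all 1, so H_1 ≅ 0.
  H_2: rank ker ∂_2 − rank ∂_3 = (4 − 3) − 0 = 1, and there is no ∂_3, so H_2 ≅ Z.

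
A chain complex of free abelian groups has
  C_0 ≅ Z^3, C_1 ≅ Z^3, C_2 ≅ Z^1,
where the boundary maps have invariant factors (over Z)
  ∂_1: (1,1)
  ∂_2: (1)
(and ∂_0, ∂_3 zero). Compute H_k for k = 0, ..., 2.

H_0 = Z,  H_1 = 0,  H_2 = 0.

H_0: b_0 = 3 − 0 − 2 = 1; torsion from ∂_1 factors > 1: none. So H_0 = Z.
H_1: b_1 = 3 − 2 − 1 = 0; torsion from ∂_2 factors > 1: none. So H_1 = 0.
H_2: b_2 = 1 − 1 − 0 = 0; torsion from ∂_3 factors > 1: none. So H_2 = 0.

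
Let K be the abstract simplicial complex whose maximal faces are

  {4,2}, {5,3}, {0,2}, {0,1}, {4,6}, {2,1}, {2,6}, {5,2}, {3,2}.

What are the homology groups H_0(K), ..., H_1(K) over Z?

We work with the vertex ordering 0 < 1 < 2 < 3 < 4 < 5 < 6. The simplices of K, each written with vertices in increasing order, are:

  0-simplices (7): [0], [1], [2], [3], [4], [5], [6]
  1-simplices (9): [0,1], [0,2], [1,2], [2,3], [2,4], [2,5], [2,6], [3,5], [4,6]

so the chain groups are C_0 ≅ Z^7, C_1 ≅ Z^9.

∂_1: C_1 → C_0 maps an edge to its endpoints' difference, ∂[p,q] = q − p. For instance
  ∂[4,6] = [6] − [4].
This gives a 7×9 integer matrix of rank 6; reducing to Smith normal form yields diagonal entries (1,1,1,1,1,1).

Reading off H_k = ker ∂_k / im ∂_{k+1}:

  H_0: rank C_0 − rank ∂_1 = 7 − 6 = 1, and the invariant factors of ∂_1 are all 1, so H_0 ≅ Z.
  H_1: rank ker ∂_1 − rank ∂_2 = (9 − 6) − 0 = 3, and there is no ∂_2, so H_1 ≅ Z^3.

As a check, the Euler characteristic is 7 − 9 = -2, which agrees with 1 − 3 = -2.
(K is a triangulation of a wedge of 3 circles.)

H_0 = Z,  H_1 = Z^3.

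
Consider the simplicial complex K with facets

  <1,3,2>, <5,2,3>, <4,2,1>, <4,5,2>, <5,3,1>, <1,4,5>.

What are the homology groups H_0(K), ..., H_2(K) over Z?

Take the total order 1 < 2 < 3 < 4 < 5 on the vertex set. Then K (dimension 2) consists of the simplices:

  0-simplices (5): [1], [2], [3], [4], [5]
  1-simplices (9): [1,2], [1,3], [1,4], [1,5], [2,3], [2,4], [2,5], [3,5], [4,5]
  2-simplices (6): [1,2,3], [1,2,4], [1,3,5], [1,4,5], [2,3,5], [2,4,5]

Hence C_0 ≅ Z^5, C_1 ≅ Z^9, C_2 ≅ Z^6.

∂_1: C_1 → C_0 sends each edge [p,q] (with p < q) to q − p.
As a 5×9 matrix over Z this has rank 4, with invariant factors (1,1,1,1).

The boundary map ∂_2: C_2 → C_1 acts by ∂[p,q,r] = [q,r] − [p,r] + [p,q]. For instance
  ∂[2,4,5] = [4,5] − [2,5] + [2,4],
  ∂[1,2,3] = [2,3] − [1,3] + [1,2].
The resulting 9×6 matrix has rank 5, and its Smith normal form has invariant factors (1,1,1,1,1).

Computing H_k = (kernel of ∂_k) / (image of ∂_{k+1}):

  H_0: rank C_0 − rank ∂_1 = 5 − 4 = 1, and the invariant factors of ∂_1 are all 1, so H_0 = Z.
  H_1: rank ker ∂_1 − rank ∂_2 = (9 − 4) − 5 = 0, and the invariant factors of ∂_2 are all 1, so H_1 = 0.
  H_2: rank ker ∂_2 − rank ∂_3 = (6 − 5) − 0 = 1, and there is no ∂_3, so H_2 = Z.

H_0 = Z,  H_1 = 0,  H_2 = Z.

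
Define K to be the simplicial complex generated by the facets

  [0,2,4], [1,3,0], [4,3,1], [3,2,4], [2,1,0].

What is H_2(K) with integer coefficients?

Take the total order 0 < 1 < 2 < 3 < 4 on the vertex set. Then K (dimension 2) consists of the simplices:

  0-simplices (5): [0], [1], [2], [3], [4]
  1-simplices (10): [0,1], [0,2], [0,3], [0,4], [1,2], [1,3], [1,4], [2,3], [2,4], [3,4]
  2-simplices (5): [0,1,2], [0,1,3], [0,2,4], [1,3,4], [2,3,4]

Hence C_0 ≅ Z^5, C_1 ≅ Z^10, C_2 ≅ Z^5.

∂_1: C_1 → C_0 sends each edge [p,q] (with p < q) to q − p.
The 5×10 boundary matrix has rank 4 and Smith normal form diag(1,1,1,1).

The boundary map ∂_2: C_2 → C_1 sends each 2-simplex [p,q,r] to [q,r] − [p,r] + [p,q]. For instance
  ∂[2,3,4] = [3,4] − [2,4] + [2,3],
  ∂[1,3,4] = [3,4] − [1,4] + [1,3].
This gives a 10×5 integer matrix of rank 5; reducing to Smith normal form yields diagonal entries (1,1,1,1,1).

Computing H_k = (kernel of ∂_k) / (image of ∂_{k+1}):

  H_2: rank ker ∂_2 − rank ∂_3 = (5 − 5) − 0 = 0, and there is no ∂_3, so H_2 = 0.

H_2 ≅ 0.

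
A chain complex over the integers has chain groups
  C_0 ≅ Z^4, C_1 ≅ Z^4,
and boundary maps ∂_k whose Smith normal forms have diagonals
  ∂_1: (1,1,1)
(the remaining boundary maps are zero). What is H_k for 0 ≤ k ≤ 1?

H_0 ≅ Z,  H_1 ≅ Z.

H_0: b_0 = 4 − 0 − 3 = 1; torsion from ∂_1 factors > 1: none. So H_0 ≅ Z.
H_1: b_1 = 4 − 3 − 0 = 1; torsion from ∂_2 factors > 1: none. So H_1 ≅ Z.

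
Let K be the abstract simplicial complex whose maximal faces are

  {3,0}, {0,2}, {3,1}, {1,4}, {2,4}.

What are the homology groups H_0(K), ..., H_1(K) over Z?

H_0 ≅ Z,  H_1 ≅ Z.

Fix the vertex order 0 < 1 < 2 < 3 < 4 and write every simplex with vertices in increasing order. Then dim K = 1 and the simplices of K are:

  0-simplices (5): [0], [1], [2], [3], [4]
  1-simplices (5): [0,2], [0,3], [1,3], [1,4], [2,4]

giving chain groups C_0 ≅ Z^5, C_1 ≅ Z^5.

∂_1: C_1 → C_0 is given by ∂[p,q] = [q] − [p].
This gives a 5×5 integer matrix of rank 4; reducing to Smith normal form yields diagonal entries (1,1,1,1).

Now H_k = ker ∂_k / im ∂_{k+1}, so:

  H_0: rank C_0 − rank ∂_1 = 5 − 4 = 1, and the invariant factors of ∂_1 are all 1, so H_0 ≅ Z.
  H_1: rank ker ∂_1 − rank ∂_2 = (5 − 4) − 0 = 1, and there is no ∂_2, so H_1 ≅ Z.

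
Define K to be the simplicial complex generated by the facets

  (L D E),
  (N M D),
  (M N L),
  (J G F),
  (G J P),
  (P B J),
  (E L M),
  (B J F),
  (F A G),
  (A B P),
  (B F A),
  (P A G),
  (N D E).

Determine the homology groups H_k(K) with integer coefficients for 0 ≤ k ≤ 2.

H_0 = Z^2,  H_1 = Z,  H_2 = Z.

Take the total order A < B < D < E < F < G < J < L < M < N < P on the vertex set. Then K (dimension 2) consists of the simplices:

  0-simplices (11): A, B, D, E, F, G, J, L, M, N, P
  1-simplices (22): AB, AF, AG, AP, BF, BJ, BP, DE, DL, DM, DN, EL, EM, EN, FG, FJ, GJ, GP, JP, LM, LN, MN
  2-simplices (13): ABF, ABP, AFG, AGP, BFJ, BJP, DEL, DEN, DMN, ELM, FGJ, GJP, LMN

Hence C_0 ≅ Z^11, C_1 ≅ Z^22, C_2 ≅ Z^13.

Boundary ∂_1: C_1 → C_0 maps an edge to its endpoints' difference, ∂[p,q] = q − p.
As a 11×22 matrix over Z this has rank 9, with invariant factors (1,1,1,1,1,1,1,1,1).

The boundary map ∂_2: C_2 → C_1 sends each 2-simplex [p,q,r] to [q,r] − [p,r] + [p,q]. For instance
  ∂DEL = EL − DL + DE,
  ∂AGP = GP − AP + AG.
This gives a 22×13 integer matrix of rank 12; reducing to Smith normal form yields diagonal entries (1,1,1,1,1,1,1,1,1,1,1,1).

Reading off H_k = ker ∂_k / im ∂_{k+1}:

  H_0: rank C_0 − rank ∂_1 = 11 − 9 = 2, and the invariant factors of ∂_1 are all 1, so H_0 = Z^2.
  H_1: rank ker ∂_1 − rank ∂_2 = (22 − 9) − 12 = 1, and the invariant factors of ∂_2 are all 1, so H_1 = Z.
  H_2: rank ker ∂_2 − rank ∂_3 = (13 − 12) − 0 = 1, and there is no ∂_3, so H_2 = Z.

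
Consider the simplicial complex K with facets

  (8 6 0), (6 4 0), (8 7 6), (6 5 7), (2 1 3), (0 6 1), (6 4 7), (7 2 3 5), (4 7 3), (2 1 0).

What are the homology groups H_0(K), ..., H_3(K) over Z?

Fix the vertex order 0 < 1 < 2 < 3 < 4 < 5 < 6 < 7 < 8 and write every simplex with vertices in increasing order. Then dim K = 3 and the simplices of K are:

  0-simplices (9): [0], [1], [2], [3], [4], [5], [6], [7], [8]
  1-simplices (21): [0,1], [0,2], [0,4], [0,6], [0,8], [1,2], [1,3], [1,6], [2,3], [2,5], [2,7], [3,4], [3,5], [3,7], [4,6], [4,7], [5,6], [5,7], [6,7], [6,8], [7,8]
  2-simplices (13): [0,1,2], [0,1,6], [0,4,6], [0,6,8], [1,2,3], [2,3,5], [2,3,7], [2,5,7], [3,4,7], [3,5,7], [4,6,7], [5,6,7], [6,7,8]
  3-simplices (1): [2,3,5,7]

giving chain groups C_0 ≅ Z^9, C_1 ≅ Z^21, C_2 ≅ Z^13, C_3 ≅ Z^1.

∂_1: C_1 → C_0 is given by ∂[p,q] = [q] − [p]. For instance
  ∂[5,6] = [6] − [5].
As a 9×21 matrix over Z this has rank 8, with invariant factors (1,1,1,1,1,1,1,1).

The boundary map ∂_2: C_2 → C_1 acts by ∂[p,q,r] = [q,r] − [p,r] + [p,q]. For instance
  ∂[0,1,6] = [1,6] − [0,6] + [0,1],
  ∂[0,1,2] = [1,2] − [0,2] + [0,1].
The resulting 21×13 matrix has rank 12, and its Smith normal form has invariant factors (1,1,1,1,1,1,1,1,1,1,1,1).

Boundary ∂_3: C_3 → C_2 sends each 3-simplex σ to the alternating sum Σ_i (−1)^i (σ with its i-th vertex removed). For instance
  ∂[2,3,5,7] = [3,5,7] − [2,5,7] + [2,3,7] − [2,3,5].
This gives a 13×1 integer matrix of rank 1; reducing to Smith normal form yields diagonal entries (1).

Reading off H_k = ker ∂_k / im ∂_{k+1}:

  H_0: rank C_0 − rank ∂_1 = 9 − 8 = 1, and the invariant factors of ∂_1 are all 1, so H_0 = Z.
  H_1: rank ker ∂_1 − rank ∂_2 = (21 − 8) − 12 = 1, and the invariant factors of ∂_2 are all 1, so H_1 = Z.
  H_2: rank ker ∂_2 − rank ∂_3 = (13 − 12) − 1 = 0, and the invariant factors of ∂_3 are all 1, so H_2 = 0.
  H_3: rank ker ∂_3 − rank ∂_4 = (1 − 1) − 0 = 0, and there is no ∂_4, so H_3 = 0.

H_0 ≅ Z,  H_1 ≅ Z,  H_2 = 0,  H_3 = 0.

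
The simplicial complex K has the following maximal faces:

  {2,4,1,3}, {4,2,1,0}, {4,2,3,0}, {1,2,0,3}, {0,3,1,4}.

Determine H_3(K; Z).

H_3 ≅ Z.

Fix the vertex order 0 < 1 < 2 < 3 < 4 and write every simplex with vertices in increasing order. Then dim K = 3 and the simplices of K are:

  0-simplices (5): [0], [1], [2], [3], [4]
  1-simplices (10): [0,1], [0,2], [0,3], [0,4], [1,2], [1,3], [1,4], [2,3], [2,4], [3,4]
  2-simplices (10): [0,1,2], [0,1,3], [0,1,4], [0,2,3], [0,2,4], [0,3,4], [1,2,3], [1,2,4], [1,3,4], [2,3,4]
  3-simplices (5): [0,1,2,3], [0,1,2,4], [0,1,3,4], [0,2,3,4], [1,2,3,4]

giving chain groups C_0 ≅ Z^5, C_1 ≅ Z^10, C_2 ≅ Z^10, C_3 ≅ Z^5.

Boundary ∂_1: C_1 → C_0 maps an edge to its endpoints' difference, ∂[p,q] = q − p. For instance
  ∂[1,4] = [4] − [1].
This gives a 5×10 integer matrix of rank 4; reducing to Smith normal form yields diagonal entries (1,1,1,1).

The boundary map ∂_2: C_2 → C_1 sends each 2-simplex [p,q,r] to [q,r] − [p,r] + [p,q]. For instance
  ∂[1,2,3] = [2,3] − [1,3] + [1,2],
  ∂[1,2,4] = [2,4] − [1,4] + [1,2].
The resulting 10×10 matrix has rank 6, and its Smith normal form has invariant factors (1,1,1,1,1,1).

∂_3: C_3 → C_2 sends each 3-simplex σ to the alternating sum Σ_i (−1)^i (σ with its i-th vertex removed). For instance
  ∂[0,2,3,4] = [2,3,4] − [0,3,4] + [0,2,4] − [0,2,3],
  ∂[0,1,2,3] = [1,2,3] − [0,2,3] + [0,1,3] − [0,1,2].
The resulting 10×5 matrix has rank 4, and its Smith normal form has invariant factors (1,1,1,1).

From H_k ≅ ker(∂_k) / im(∂_{k+1}) we obtain:

  H_3: rank ker ∂_3 − rank ∂_4 = (5 − 4) − 0 = 1, and there is no ∂_4, so H_3 = Z.

(K is a triangulation of the 3-sphere S^3.)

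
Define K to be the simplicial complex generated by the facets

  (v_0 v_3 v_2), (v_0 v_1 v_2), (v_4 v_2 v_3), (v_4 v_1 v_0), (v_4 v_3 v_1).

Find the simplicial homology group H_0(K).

K has 5 vertices, 10 edges, 5 triangles.
rank ∂_0 = 0, rank ∂_1 = 4 ⇒ b_0 = 5 − 0 − 4 = 1; all invariant factors of ∂_1 are 1 so no torsion. So H_0 = Z.

H_0 ≅ Z.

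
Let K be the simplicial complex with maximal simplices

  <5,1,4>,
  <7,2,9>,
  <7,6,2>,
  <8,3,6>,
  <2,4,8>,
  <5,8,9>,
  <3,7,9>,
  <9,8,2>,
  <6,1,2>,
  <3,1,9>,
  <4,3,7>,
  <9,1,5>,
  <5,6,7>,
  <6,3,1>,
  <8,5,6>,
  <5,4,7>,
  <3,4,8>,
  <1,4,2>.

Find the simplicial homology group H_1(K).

Take the total order 1 < 2 < 3 < 4 < 5 < 6 < 7 < 8 < 9 on the vertex set. Then K (dimension 2) consists of the simplices:

  0-simplices (9): [1], [2], [3], [4], [5], [6], [7], [8], [9]
  1-simplices (27): (27 of them)
  2-simplices (18): [1,2,4], [1,2,6], [1,3,6], [1,3,9], [1,4,5], [1,5,9], [2,4,8], [2,6,7], [2,7,9], [2,8,9], [3,4,7], [3,4,8], [3,6,8], [3,7,9], [4,5,7], [5,6,7], [5,6,8], [5,8,9]

Hence C_0 ≅ Z^9, C_1 ≅ Z^27, C_2 ≅ Z^18.

The boundary map ∂_1: C_1 → C_0 maps an edge to its endpoints' difference, ∂[p,q] = q − p. For instance
  ∂[7,9] = [9] − [7].
The resulting 9×27 matrix has rank 8, and its Smith normal form has invariant factors (1,1,1,1,1,1,1,1).

∂_2: C_2 → C_1 acts by ∂[p,q,r] = [q,r] − [p,r] + [p,q]. For instance
  ∂[1,2,6] = [2,6] − [1,6] + [1,2],
  ∂[2,8,9] = [8,9] − [2,9] + [2,8].
The 27×18 boundary matrix has rank 17 and Smith normal form diag(1,1,1,1,1,1,1,1,1,1,1,1,1,1,1,1,1).

Reading off H_k = ker ∂_k / im ∂_{k+1}:

  H_1: rank ker ∂_1 − rank ∂_2 = (27 − 8) − 17 = 2, and the invariant factors of ∂_2 are all 1, so H_1 = Z^2.

(K is a triangulation of the torus T^2.)

H_1 ≅ Z^2.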